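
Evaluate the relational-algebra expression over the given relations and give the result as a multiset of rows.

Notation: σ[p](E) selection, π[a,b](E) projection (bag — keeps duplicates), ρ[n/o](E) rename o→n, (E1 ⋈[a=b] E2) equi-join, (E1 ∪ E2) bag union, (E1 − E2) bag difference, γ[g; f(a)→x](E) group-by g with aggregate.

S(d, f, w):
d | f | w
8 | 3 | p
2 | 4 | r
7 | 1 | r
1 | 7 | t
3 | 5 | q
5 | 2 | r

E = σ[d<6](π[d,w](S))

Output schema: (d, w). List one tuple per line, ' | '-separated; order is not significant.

Per-node cardinality:
  S → 6
  π[d,w](S) → 6
  σ[d<6](π[d,w](S)) → 4

== RESULT ==
d | w
1 | t
2 | r
3 | q
5 | r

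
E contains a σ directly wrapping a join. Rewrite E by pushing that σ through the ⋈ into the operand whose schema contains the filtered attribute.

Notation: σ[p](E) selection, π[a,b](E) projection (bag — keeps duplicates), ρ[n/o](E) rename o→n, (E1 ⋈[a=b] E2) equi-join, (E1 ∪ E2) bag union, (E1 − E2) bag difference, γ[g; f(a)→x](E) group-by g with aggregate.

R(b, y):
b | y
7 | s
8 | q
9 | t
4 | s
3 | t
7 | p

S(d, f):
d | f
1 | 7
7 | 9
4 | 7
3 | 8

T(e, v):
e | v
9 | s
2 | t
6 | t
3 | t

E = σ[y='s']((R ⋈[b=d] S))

σ filters on y, owned by the left side.
E' = (σ[y='s'](R) ⋈[b=d] S)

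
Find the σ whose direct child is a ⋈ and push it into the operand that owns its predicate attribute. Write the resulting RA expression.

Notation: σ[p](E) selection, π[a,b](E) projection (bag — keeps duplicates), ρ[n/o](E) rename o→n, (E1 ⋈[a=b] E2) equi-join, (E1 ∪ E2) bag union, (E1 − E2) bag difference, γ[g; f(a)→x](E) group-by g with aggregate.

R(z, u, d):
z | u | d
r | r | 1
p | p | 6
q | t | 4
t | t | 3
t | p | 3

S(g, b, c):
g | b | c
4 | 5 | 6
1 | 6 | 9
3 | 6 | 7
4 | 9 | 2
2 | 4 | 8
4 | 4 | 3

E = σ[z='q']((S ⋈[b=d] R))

σ filters on z, owned by the right side.
E' = (S ⋈[b=d] σ[z='q'](R))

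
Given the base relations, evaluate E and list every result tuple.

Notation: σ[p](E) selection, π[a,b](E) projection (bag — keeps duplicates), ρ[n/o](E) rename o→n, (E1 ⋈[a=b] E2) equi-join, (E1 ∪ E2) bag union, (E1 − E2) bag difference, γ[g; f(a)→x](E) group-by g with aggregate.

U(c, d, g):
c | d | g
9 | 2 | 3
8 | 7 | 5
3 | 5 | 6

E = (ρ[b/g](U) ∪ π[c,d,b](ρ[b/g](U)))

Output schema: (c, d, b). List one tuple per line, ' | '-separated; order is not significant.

Row counts bottom-up:
  U → 3
  ρ[b/g](U) → 3
  U → 3
  ρ[b/g](U) → 3
  π[c,d,b](ρ[b/g](U)) → 3
  (ρ[b/g](U) ∪ π[c,d,b](ρ[b/g](U))) → 6

== RESULT ==
c | d | b
3 | 5 | 6
3 | 5 | 6
8 | 7 | 5
8 | 7 | 5
9 | 2 | 3
9 | 2 | 3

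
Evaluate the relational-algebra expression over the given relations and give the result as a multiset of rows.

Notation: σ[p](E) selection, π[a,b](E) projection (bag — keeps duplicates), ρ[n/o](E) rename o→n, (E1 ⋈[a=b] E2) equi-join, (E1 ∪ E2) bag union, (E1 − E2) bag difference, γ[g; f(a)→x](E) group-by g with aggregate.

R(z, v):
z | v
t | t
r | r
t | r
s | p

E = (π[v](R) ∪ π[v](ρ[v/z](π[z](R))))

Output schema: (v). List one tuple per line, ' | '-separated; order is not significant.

Stepwise |·|:
  R → 4
  π[v](R) → 4
  R → 4
  π[z](R) → 4
  ρ[v/z](π[z](R)) → 4
  π[v](ρ[v/z](π[z](R))) → 4
  (π[v](R) ∪ π[v](ρ[v/z](π[z](R)))) → 8

== RESULT ==
v
p
r
r
r
s
t
t
t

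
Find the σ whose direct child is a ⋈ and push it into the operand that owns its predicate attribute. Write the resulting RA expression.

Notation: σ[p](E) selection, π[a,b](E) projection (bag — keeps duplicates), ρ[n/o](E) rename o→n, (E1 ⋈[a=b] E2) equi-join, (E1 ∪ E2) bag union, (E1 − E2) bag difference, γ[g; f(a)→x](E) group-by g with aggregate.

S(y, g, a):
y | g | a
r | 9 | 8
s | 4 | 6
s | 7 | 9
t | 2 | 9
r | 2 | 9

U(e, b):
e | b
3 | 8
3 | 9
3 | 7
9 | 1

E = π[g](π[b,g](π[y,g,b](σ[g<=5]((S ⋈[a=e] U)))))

σ filters on g, owned by the left side.
E' = π[g](π[b,g](π[y,g,b]((σ[g<=5](S) ⋈[a=e] U))))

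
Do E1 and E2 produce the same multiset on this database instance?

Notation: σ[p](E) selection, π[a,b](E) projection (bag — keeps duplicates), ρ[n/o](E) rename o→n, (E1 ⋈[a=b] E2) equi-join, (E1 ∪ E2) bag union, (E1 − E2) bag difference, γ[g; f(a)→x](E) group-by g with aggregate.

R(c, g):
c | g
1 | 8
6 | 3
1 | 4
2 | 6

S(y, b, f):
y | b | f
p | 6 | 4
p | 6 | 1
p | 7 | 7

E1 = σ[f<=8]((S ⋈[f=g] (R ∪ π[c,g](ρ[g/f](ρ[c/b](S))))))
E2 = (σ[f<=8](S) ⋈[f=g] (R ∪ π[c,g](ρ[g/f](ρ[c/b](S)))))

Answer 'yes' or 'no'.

E1 subexpression sizes:
  S → 3
  R → 4
  S → 3
  ρ[c/b](S) → 3
  ρ[g/f](ρ[c/b](S)) → 3
  π[c,g](ρ[g/f](ρ[c/b](S))) → 3
  (R ∪ π[c,g](ρ[g/f](ρ[c/b](S)))) → 7
  (S ⋈[f=g] (R ∪ π[c,g](ρ[g/f](ρ[c/b](S))))) → 4
  σ[f<=8]((S ⋈[f=g] (R ∪ π[c,g](ρ[g/f](ρ[c/b](S)))))) → 4
E2 subexpression sizes:
  S → 3
  σ[f<=8](S) → 3
  R → 4
  S → 3
  ρ[c/b](S) → 3
  ρ[g/f](ρ[c/b](S)) → 3
  π[c,g](ρ[g/f](ρ[c/b](S))) → 3
  (R ∪ π[c,g](ρ[g/f](ρ[c/b](S)))) → 7
  (σ[f<=8](S) ⋈[f=g] (R ∪ π[c,g](ρ[g/f](ρ[c/b](S))))) → 4

E1 and E2 produce the same multiset:
y | b | f | c | g
p | 6 | 1 | 6 | 1
p | 6 | 4 | 1 | 4
p | 6 | 4 | 6 | 4
p | 7 | 7 | 7 | 7

yes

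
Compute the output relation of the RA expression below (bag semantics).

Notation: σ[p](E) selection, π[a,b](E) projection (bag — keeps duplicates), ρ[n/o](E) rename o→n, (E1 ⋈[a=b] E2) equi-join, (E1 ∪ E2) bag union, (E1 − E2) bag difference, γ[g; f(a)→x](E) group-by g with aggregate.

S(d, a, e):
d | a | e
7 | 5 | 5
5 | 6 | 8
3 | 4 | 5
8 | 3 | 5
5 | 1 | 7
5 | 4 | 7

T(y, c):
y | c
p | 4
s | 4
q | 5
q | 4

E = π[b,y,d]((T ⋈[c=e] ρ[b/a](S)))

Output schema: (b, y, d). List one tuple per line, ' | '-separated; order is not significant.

Per-node cardinality:
  T → 4
  S → 6
  ρ[b/a](S) → 6
  (T ⋈[c=e] ρ[b/a](S)) → 3
  π[b,y,d]((T ⋈[c=e] ρ[b/a](S))) → 3

== RESULT ==
b | y | d
3 | q | 8
4 | q | 3
5 | q | 7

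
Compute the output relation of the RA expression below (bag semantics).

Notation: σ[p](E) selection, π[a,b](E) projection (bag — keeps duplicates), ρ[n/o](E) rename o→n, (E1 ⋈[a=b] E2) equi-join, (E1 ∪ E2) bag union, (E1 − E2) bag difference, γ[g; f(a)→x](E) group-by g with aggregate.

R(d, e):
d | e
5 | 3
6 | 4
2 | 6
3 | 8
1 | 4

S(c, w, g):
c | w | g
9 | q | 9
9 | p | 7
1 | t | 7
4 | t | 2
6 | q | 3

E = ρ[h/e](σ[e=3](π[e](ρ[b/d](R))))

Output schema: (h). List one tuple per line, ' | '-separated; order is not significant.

Stepwise |·|:
  R → 5
  ρ[b/d](R) → 5
  π[e](ρ[b/d](R)) → 5
  σ[e=3](π[e](ρ[b/d](R))) → 1
  ρ[h/e](σ[e=3](π[e](ρ[b/d](R)))) → 1

== RESULT ==
h
3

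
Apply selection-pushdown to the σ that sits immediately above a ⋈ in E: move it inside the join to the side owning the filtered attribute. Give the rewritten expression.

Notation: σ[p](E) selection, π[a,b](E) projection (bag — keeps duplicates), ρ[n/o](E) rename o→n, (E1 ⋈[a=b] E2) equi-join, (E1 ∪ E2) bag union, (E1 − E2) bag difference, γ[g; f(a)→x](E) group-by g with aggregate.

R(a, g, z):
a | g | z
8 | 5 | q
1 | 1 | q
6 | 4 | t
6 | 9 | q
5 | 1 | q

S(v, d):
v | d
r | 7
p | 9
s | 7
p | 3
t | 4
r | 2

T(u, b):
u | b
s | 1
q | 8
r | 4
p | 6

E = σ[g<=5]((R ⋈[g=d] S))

σ filters on g, owned by the left side.
E' = (σ[g<=5](R) ⋈[g=d] S)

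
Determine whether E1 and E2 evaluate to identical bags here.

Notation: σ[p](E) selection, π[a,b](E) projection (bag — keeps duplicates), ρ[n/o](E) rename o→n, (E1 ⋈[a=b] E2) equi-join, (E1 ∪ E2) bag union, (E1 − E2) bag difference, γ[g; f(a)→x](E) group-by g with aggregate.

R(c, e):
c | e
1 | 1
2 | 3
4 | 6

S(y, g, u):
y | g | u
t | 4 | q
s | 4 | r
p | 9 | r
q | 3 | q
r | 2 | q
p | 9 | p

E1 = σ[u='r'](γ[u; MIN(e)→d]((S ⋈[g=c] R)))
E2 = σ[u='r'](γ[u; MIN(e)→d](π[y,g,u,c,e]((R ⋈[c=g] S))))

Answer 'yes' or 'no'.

E1 row counts bottom-up:
  S → 6
  R → 3
  (S ⋈[g=c] R) → 3
  γ[u; MIN(e)→d]((S ⋈[g=c] R)) → 2
  σ[u='r'](γ[u; MIN(e)→d]((S ⋈[g=c] R))) → 1
E2 row counts bottom-up:
  R → 3
  S → 6
  (R ⋈[c=g] S) → 3
  π[y,g,u,c,e]((R ⋈[c=g] S)) → 3
  γ[u; MIN(e)→d](π[y,g,u,c,e]((R ⋈[c=g] S))) → 2
  σ[u='r'](γ[u; MIN(e)→d](π[y,g,u,c,e]((R ⋈[c=g] S)))) → 1

E1 and E2 produce the same multiset:
u | d
r | 6

yes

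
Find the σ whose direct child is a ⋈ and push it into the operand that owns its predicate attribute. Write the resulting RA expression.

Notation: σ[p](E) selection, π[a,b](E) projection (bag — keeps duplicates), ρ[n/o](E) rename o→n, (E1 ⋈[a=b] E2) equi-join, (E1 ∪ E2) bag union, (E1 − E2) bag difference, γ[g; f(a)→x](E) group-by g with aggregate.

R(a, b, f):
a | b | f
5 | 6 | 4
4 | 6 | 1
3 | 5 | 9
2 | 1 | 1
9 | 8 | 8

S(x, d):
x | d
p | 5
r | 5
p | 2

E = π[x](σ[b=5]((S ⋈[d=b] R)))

σ filters on b, owned by the right side.
E' = π[x]((S ⋈[d=b] σ[b=5](R)))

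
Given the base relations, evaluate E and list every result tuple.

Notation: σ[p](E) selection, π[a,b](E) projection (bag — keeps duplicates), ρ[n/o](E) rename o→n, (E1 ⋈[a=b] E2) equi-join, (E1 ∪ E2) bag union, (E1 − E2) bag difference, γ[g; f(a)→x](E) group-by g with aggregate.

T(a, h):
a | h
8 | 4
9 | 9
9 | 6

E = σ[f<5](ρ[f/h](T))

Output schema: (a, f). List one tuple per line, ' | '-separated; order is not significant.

Stepwise |·|:
  T → 3
  ρ[f/h](T) → 3
  σ[f<5](ρ[f/h](T)) → 1

== RESULT ==
a | f
8 | 4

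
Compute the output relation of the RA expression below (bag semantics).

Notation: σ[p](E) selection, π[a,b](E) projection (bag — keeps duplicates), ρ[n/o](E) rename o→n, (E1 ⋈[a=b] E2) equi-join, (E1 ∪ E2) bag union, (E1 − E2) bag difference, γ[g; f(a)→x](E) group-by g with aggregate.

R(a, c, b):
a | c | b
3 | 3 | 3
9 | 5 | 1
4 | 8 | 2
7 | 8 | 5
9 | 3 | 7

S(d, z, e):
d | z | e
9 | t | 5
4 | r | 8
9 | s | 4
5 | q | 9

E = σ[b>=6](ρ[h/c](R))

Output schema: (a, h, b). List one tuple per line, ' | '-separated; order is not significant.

Per-node cardinality:
  R → 5
  ρ[h/c](R) → 5
  σ[b>=6](ρ[h/c](R)) → 1

== RESULT ==
a | h | b
9 | 3 | 7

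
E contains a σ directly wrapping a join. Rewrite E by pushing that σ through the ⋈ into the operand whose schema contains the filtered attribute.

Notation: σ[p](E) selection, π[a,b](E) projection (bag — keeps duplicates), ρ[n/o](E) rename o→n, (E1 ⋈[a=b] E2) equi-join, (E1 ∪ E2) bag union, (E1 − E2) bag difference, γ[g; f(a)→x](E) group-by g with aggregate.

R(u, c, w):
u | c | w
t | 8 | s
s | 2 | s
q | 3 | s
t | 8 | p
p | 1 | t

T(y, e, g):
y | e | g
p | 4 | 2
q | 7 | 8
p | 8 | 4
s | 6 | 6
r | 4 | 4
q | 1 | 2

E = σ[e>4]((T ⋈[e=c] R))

σ filters on e, owned by the left side.
E' = (σ[e>4](T) ⋈[e=c] R)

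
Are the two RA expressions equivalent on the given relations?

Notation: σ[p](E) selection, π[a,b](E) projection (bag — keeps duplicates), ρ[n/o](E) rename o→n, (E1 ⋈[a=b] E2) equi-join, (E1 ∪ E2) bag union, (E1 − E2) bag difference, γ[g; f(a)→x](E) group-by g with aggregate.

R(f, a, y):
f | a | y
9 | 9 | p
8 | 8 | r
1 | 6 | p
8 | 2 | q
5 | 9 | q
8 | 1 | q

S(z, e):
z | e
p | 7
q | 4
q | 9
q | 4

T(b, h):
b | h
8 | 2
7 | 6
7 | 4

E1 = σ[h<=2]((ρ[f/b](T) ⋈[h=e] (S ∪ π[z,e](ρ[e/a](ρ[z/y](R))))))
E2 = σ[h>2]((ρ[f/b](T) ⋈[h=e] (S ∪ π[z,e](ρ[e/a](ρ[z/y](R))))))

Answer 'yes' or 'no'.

E1 per-node cardinality:
  T → 3
  ρ[f/b](T) → 3
  S → 4
  R → 6
  ρ[z/y](R) → 6
  ρ[e/a](ρ[z/y](R)) → 6
  π[z,e](ρ[e/a](ρ[z/y](R))) → 6
  (S ∪ π[z,e](ρ[e/a](ρ[z/y](R)))) → 10
  (ρ[f/b](T) ⋈[h=e] (S ∪ π[z,e](ρ[e/a](ρ[z/y](R))))) → 4
  σ[h<=2]((ρ[f/b](T) ⋈[h=e] (S ∪ π[z,e](ρ[e/a](ρ[z/y](R)))))) → 1
E2 per-node cardinality:
  T → 3
  ρ[f/b](T) → 3
  S → 4
  R → 6
  ρ[z/y](R) → 6
  ρ[e/a](ρ[z/y](R)) → 6
  π[z,e](ρ[e/a](ρ[z/y](R))) → 6
  (S ∪ π[z,e](ρ[e/a](ρ[z/y](R)))) → 10
  (ρ[f/b](T) ⋈[h=e] (S ∪ π[z,e](ρ[e/a](ρ[z/y](R))))) → 4
  σ[h>2]((ρ[f/b](T) ⋈[h=e] (S ∪ π[z,e](ρ[e/a](ρ[z/y](R)))))) → 3

E1 result:
f | h | z | e
8 | 2 | q | 2
E2 result:
f | h | z | e
7 | 4 | q | 4
7 | 4 | q | 4
7 | 6 | p | 6
Witness: (7, 6, 'p', 6) appears 0× in E1 but 1× in E2.

no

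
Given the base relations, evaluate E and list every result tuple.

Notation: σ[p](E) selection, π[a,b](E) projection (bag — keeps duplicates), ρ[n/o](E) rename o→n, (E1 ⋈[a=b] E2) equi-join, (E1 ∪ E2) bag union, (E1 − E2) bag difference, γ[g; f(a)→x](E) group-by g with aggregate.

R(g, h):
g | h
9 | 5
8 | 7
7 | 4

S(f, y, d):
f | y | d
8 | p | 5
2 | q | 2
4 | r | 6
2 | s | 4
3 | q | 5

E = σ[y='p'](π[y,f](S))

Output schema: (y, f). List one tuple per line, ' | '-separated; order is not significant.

Per-node cardinality:
  S → 5
  π[y,f](S) → 5
  σ[y='p'](π[y,f](S)) → 1

== RESULT ==
y | f
p | 8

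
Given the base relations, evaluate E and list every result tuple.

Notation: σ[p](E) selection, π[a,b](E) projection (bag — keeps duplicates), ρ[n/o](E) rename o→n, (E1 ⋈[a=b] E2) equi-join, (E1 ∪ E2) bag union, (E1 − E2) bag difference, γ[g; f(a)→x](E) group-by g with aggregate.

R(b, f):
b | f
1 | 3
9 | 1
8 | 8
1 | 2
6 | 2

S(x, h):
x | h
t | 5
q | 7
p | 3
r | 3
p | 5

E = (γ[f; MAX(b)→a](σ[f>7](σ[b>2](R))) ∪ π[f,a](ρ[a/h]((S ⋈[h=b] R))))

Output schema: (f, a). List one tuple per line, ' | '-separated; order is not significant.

Subexpression sizes:
  R → 5
  σ[b>2](R) → 3
  σ[f>7](σ[b>2](R)) → 1
  γ[f; MAX(b)→a](σ[f>7](σ[b>2](R))) → 1
  S → 5
  R → 5
  (S ⋈[h=b] R) → 0
  ρ[a/h]((S ⋈[h=b] R)) → 0
  π[f,a](ρ[a/h]((S ⋈[h=b] R))) → 0
  (γ[f; MAX(b)→a](σ[f>7](σ[b>2](R))) ∪ π[f,a](ρ[a/h]((S ⋈[h=b] R)))) → 1

== RESULT ==
f | a
8 | 8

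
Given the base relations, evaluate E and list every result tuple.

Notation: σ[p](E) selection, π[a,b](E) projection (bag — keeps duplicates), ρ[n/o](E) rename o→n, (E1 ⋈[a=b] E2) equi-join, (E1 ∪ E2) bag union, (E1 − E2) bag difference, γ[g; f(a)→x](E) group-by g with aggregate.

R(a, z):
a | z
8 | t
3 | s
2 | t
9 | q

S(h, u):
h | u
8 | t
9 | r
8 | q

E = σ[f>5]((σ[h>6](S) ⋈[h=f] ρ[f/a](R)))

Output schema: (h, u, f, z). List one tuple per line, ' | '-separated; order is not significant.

Row counts bottom-up:
  S → 3
  σ[h>6](S) → 3
  R → 4
  ρ[f/a](R) → 4
  (σ[h>6](S) ⋈[h=f] ρ[f/a](R)) → 3
  σ[f>5]((σ[h>6](S) ⋈[h=f] ρ[f/a](R))) → 3

== RESULT ==
h | u | f | z
8 | q | 8 | t
8 | t | 8 | t
9 | r | 9 | q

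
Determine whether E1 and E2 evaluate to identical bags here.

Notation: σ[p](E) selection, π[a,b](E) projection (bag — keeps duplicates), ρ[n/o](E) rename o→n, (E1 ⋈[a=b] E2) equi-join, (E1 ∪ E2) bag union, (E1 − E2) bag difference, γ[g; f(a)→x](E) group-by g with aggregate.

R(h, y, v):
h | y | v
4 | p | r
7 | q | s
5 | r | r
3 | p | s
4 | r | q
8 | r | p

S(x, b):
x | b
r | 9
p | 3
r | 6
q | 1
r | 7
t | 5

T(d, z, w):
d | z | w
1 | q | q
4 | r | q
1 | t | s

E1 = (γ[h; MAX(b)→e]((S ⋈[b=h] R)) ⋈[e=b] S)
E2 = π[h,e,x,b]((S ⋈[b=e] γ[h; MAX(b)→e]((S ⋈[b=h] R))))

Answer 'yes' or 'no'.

E1 subexpression sizes:
  S → 6
  R → 6
  (S ⋈[b=h] R) → 3
  γ[h; MAX(b)→e]((S ⋈[b=h] R)) → 3
  S → 6
  (γ[h; MAX(b)→e]((S ⋈[b=h] R)) ⋈[e=b] S) → 3
E2 subexpression sizes:
  S → 6
  S → 6
  R → 6
  (S ⋈[b=h] R) → 3
  γ[h; MAX(b)→e]((S ⋈[b=h] R)) → 3
  (S ⋈[b=e] γ[h; MAX(b)→e]((S ⋈[b=h] R))) → 3
  π[h,e,x,b]((S ⋈[b=e] γ[h; MAX(b)→e]((S ⋈[b=h] R)))) → 3

E1 and E2 produce the same multiset:
h | e | x | b
3 | 3 | p | 3
5 | 5 | t | 5
7 | 7 | r | 7

yes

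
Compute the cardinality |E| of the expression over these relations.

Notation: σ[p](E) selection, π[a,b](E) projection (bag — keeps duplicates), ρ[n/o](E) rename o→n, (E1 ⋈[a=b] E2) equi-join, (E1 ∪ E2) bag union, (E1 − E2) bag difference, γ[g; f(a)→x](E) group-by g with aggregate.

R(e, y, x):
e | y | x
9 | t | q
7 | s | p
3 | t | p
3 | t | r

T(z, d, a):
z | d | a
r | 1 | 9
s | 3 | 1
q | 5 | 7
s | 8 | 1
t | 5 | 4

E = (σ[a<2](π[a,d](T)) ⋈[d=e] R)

Per-node cardinality:
  T → 5
  π[a,d](T) → 5
  σ[a<2](π[a,d](T)) → 2
  R → 4
  (σ[a<2](π[a,d](T)) ⋈[d=e] R) → 2

|E| = 2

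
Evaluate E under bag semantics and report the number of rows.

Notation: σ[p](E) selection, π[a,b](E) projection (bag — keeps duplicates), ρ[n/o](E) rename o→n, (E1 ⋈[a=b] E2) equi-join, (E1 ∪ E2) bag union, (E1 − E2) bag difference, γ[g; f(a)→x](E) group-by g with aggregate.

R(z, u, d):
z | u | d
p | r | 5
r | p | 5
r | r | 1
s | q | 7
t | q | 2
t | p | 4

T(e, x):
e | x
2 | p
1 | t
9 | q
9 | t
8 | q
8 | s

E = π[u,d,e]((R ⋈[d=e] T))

Row counts bottom-up:
  R → 6
  T → 6
  (R ⋈[d=e] T) → 2
  π[u,d,e]((R ⋈[d=e] T)) → 2

|E| = 2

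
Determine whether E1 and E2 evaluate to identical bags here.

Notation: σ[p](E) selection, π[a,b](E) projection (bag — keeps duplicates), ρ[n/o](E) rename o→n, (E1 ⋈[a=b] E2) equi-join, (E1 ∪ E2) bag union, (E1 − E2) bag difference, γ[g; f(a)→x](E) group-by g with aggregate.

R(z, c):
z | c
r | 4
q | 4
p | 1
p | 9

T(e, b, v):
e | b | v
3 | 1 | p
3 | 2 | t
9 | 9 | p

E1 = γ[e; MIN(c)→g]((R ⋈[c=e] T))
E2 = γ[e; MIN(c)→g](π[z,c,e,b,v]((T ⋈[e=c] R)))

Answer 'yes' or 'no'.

E1 stepwise |·|:
  R → 4
  T → 3
  (R ⋈[c=e] T) → 1
  γ[e; MIN(c)→g]((R ⋈[c=e] T)) → 1
E2 stepwise |·|:
  T → 3
  R → 4
  (T ⋈[e=c] R) → 1
  π[z,c,e,b,v]((T ⋈[e=c] R)) → 1
  γ[e; MIN(c)→g](π[z,c,e,b,v]((T ⋈[e=c] R))) → 1

E1 and E2 produce the same multiset:
e | g
9 | 9

yes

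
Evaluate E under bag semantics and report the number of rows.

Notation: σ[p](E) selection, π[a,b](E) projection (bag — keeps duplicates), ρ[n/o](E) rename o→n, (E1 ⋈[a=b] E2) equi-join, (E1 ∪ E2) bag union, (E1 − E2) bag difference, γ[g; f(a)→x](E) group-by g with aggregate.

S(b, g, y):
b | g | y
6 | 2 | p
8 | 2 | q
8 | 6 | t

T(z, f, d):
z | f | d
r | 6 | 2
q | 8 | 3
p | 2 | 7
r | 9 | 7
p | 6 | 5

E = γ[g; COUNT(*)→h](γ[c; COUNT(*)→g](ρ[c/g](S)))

Row counts bottom-up:
  S → 3
  ρ[c/g](S) → 3
  γ[c; COUNT(*)→g](ρ[c/g](S)) → 2
  γ[g; COUNT(*)→h](γ[c; COUNT(*)→g](ρ[c/g](S))) → 2

|E| = 2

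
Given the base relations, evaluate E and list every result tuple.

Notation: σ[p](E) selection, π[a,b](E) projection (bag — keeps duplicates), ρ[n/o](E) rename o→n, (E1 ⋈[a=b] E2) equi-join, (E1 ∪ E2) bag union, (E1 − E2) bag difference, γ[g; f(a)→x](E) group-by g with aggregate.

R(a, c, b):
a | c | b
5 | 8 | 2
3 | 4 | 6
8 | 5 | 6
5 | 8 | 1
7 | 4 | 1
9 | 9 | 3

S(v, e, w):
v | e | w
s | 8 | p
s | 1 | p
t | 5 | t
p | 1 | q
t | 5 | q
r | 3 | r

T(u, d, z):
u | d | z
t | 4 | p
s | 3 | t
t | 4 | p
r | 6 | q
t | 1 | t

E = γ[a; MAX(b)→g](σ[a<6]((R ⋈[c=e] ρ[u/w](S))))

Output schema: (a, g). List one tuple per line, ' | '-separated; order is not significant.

Row counts bottom-up:
  R → 6
  S → 6
  ρ[u/w](S) → 6
  (R ⋈[c=e] ρ[u/w](S)) → 4
  σ[a<6]((R ⋈[c=e] ρ[u/w](S))) → 2
  γ[a; MAX(b)→g](σ[a<6]((R ⋈[c=e] ρ[u/w](S)))) → 1

== RESULT ==
a | g
5 | 2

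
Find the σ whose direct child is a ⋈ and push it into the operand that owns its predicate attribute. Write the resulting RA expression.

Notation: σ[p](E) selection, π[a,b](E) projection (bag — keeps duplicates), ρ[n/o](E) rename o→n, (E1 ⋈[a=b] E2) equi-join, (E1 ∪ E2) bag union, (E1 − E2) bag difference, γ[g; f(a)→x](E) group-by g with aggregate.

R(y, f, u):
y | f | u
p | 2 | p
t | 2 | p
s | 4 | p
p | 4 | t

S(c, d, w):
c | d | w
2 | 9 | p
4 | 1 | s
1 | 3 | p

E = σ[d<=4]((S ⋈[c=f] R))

σ filters on d, owned by the left side.
E' = (σ[d<=4](S) ⋈[c=f] R)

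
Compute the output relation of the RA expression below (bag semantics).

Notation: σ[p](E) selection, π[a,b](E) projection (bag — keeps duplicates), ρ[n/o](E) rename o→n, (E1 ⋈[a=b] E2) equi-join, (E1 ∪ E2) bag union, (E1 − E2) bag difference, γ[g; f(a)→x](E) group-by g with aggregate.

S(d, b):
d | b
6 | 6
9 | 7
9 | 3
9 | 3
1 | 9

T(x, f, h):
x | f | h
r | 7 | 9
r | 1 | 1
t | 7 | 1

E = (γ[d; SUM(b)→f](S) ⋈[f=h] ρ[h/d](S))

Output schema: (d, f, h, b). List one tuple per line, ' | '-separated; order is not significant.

Per-node cardinality:
  S → 5
  γ[d; SUM(b)→f](S) → 3
  S → 5
  ρ[h/d](S) → 5
  (γ[d; SUM(b)→f](S) ⋈[f=h] ρ[h/d](S)) → 4

== RESULT ==
d | f | h | b
1 | 9 | 9 | 3
1 | 9 | 9 | 3
1 | 9 | 9 | 7
6 | 6 | 6 | 6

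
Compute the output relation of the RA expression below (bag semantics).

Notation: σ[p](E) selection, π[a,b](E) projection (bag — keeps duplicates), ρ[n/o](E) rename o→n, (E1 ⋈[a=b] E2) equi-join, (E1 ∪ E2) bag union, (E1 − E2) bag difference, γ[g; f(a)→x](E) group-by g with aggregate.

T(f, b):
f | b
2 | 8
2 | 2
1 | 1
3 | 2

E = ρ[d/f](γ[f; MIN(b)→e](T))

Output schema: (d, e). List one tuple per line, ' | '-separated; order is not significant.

Stepwise |·|:
  T → 4
  γ[f; MIN(b)→e](T) → 3
  ρ[d/f](γ[f; MIN(b)→e](T)) → 3

== RESULT ==
d | e
1 | 1
2 | 2
3 | 2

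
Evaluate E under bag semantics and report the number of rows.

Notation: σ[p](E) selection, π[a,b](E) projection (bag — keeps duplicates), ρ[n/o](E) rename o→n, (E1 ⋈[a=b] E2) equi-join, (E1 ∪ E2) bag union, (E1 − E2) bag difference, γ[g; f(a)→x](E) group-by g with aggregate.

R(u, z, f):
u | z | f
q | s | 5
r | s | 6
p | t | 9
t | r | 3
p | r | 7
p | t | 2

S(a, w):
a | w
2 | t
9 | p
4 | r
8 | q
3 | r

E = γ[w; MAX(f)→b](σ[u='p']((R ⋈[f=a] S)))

Stepwise |·|:
  R → 6
  S → 5
  (R ⋈[f=a] S) → 3
  σ[u='p']((R ⋈[f=a] S)) → 2
  γ[w; MAX(f)→b](σ[u='p']((R ⋈[f=a] S))) → 2

|E| = 2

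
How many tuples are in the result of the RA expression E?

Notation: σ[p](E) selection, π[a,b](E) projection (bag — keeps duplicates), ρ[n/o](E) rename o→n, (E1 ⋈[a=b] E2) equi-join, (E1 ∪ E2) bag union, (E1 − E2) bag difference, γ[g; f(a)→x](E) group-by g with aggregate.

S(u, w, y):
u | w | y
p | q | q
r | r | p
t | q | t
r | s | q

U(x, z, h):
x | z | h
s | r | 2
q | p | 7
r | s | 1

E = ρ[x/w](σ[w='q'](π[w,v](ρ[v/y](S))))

Row counts bottom-up:
  S → 4
  ρ[v/y](S) → 4
  π[w,v](ρ[v/y](S)) → 4
  σ[w='q'](π[w,v](ρ[v/y](S))) → 2
  ρ[x/w](σ[w='q'](π[w,v](ρ[v/y](S)))) → 2

|E| = 2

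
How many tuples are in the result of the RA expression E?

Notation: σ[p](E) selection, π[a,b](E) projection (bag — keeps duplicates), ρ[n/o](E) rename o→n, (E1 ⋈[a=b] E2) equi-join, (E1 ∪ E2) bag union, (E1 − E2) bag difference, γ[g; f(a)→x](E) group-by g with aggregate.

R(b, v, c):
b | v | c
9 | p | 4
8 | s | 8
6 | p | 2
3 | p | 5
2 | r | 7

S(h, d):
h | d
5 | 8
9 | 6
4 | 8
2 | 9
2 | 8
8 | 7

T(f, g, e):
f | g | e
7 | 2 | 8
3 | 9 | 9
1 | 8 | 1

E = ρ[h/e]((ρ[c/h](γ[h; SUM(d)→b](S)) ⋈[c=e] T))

Stepwise |·|:
  S → 6
  γ[h; SUM(d)→b](S) → 5
  ρ[c/h](γ[h; SUM(d)→b](S)) → 5
  T → 3
  (ρ[c/h](γ[h; SUM(d)→b](S)) ⋈[c=e] T) → 2
  ρ[h/e]((ρ[c/h](γ[h; SUM(d)→b](S)) ⋈[c=e] T)) → 2

|E| = 2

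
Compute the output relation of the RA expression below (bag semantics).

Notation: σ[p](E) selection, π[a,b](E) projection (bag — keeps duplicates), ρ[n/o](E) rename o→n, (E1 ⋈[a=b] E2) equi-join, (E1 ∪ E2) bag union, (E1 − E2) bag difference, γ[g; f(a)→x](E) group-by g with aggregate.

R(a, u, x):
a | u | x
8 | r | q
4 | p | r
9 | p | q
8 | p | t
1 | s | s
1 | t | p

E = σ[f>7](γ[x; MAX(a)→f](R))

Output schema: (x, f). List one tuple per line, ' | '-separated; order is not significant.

Row counts bottom-up:
  R → 6
  γ[x; MAX(a)→f](R) → 5
  σ[f>7](γ[x; MAX(a)→f](R)) → 2

== RESULT ==
x | f
q | 9
t | 8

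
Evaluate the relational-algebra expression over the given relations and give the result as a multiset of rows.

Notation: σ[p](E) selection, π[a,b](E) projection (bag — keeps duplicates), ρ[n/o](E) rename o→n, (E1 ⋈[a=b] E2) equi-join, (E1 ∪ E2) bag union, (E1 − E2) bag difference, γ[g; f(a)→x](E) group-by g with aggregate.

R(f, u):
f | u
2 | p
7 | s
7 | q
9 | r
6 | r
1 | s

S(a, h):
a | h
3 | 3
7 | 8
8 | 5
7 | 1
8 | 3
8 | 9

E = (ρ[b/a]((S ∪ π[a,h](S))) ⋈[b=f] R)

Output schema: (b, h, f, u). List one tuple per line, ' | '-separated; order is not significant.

Stepwise |·|:
  S → 6
  S → 6
  π[a,h](S) → 6
  (S ∪ π[a,h](S)) → 12
  ρ[b/a]((S ∪ π[a,h](S))) → 12
  R → 6
  (ρ[b/a]((S ∪ π[a,h](S))) ⋈[b=f] R) → 8

== RESULT ==
b | h | f | u
7 | 1 | 7 | q
7 | 1 | 7 | q
7 | 1 | 7 | s
7 | 1 | 7 | s
7 | 8 | 7 | q
7 | 8 | 7 | q
7 | 8 | 7 | s
7 | 8 | 7 | s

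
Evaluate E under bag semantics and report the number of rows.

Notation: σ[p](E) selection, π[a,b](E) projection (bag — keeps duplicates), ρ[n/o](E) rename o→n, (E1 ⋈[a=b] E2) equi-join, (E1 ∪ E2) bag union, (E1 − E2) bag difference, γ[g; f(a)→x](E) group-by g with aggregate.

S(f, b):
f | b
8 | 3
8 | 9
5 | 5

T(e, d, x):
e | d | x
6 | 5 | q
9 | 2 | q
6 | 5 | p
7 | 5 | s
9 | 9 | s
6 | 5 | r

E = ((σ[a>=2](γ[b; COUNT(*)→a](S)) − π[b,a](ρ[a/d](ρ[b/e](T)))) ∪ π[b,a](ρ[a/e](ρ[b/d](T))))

Subexpression sizes:
  S → 3
  γ[b; COUNT(*)→a](S) → 3
  σ[a>=2](γ[b; COUNT(*)→a](S)) → 0
  T → 6
  ρ[b/e](T) → 6
  ρ[a/d](ρ[b/e](T)) → 6
  π[b,a](ρ[a/d](ρ[b/e](T))) → 6
  (σ[a>=2](γ[b; COUNT(*)→a](S)) − π[b,a](ρ[a/d](ρ[b/e](T)))) → 0
  T → 6
  ρ[b/d](T) → 6
  ρ[a/e](ρ[b/d](T)) → 6
  π[b,a](ρ[a/e](ρ[b/d](T))) → 6
  ((σ[a>=2](γ[b; COUNT(*)→a](S)) − π[b,a](ρ[a/d](ρ[b/e](T)))) ∪ π[b,a](ρ[a/e](ρ[b/d](T)))) → 6

|E| = 6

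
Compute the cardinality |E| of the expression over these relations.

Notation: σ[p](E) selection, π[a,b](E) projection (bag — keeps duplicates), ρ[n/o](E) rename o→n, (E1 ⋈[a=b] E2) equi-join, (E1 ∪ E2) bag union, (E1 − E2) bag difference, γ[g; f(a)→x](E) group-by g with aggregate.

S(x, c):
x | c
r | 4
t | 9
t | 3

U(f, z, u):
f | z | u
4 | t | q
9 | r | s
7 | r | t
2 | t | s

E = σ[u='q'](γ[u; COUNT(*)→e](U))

Stepwise |·|:
  U → 4
  γ[u; COUNT(*)→e](U) → 3
  σ[u='q'](γ[u; COUNT(*)→e](U)) → 1

|E| = 1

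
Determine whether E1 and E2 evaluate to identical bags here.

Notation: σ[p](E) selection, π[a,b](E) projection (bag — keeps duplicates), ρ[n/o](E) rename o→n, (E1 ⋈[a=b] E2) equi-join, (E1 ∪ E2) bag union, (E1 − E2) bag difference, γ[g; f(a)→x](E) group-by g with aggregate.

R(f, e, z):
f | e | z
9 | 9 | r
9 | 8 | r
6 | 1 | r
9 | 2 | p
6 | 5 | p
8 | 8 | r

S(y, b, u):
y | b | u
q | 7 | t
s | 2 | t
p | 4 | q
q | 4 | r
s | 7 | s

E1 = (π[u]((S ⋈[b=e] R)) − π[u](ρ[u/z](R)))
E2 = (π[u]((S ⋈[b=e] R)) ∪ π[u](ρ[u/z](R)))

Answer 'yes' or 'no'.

E1 row counts bottom-up:
  S → 5
  R → 6
  (S ⋈[b=e] R) → 1
  π[u]((S ⋈[b=e] R)) → 1
  R → 6
  ρ[u/z](R) → 6
  π[u](ρ[u/z](R)) → 6
  (π[u]((S ⋈[b=e] R)) − π[u](ρ[u/z](R))) → 1
E2 row counts bottom-up:
  S → 5
  R → 6
  (S ⋈[b=e] R) → 1
  π[u]((S ⋈[b=e] R)) → 1
  R → 6
  ρ[u/z](R) → 6
  π[u](ρ[u/z](R)) → 6
  (π[u]((S ⋈[b=e] R)) ∪ π[u](ρ[u/z](R))) → 7

E1 result:
u
t
E2 result:
u
p
p
r
r
r
r
t
Witness: ('p',) appears 0× in E1 but 2× in E2.

no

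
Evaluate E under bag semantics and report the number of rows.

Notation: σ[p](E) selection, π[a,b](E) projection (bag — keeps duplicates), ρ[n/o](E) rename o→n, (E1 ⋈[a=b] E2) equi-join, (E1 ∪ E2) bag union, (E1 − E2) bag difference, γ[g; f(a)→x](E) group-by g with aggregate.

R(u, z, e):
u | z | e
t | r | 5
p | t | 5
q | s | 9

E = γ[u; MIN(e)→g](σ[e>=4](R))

Stepwise |·|:
  R → 3
  σ[e>=4](R) → 3
  γ[u; MIN(e)→g](σ[e>=4](R)) → 3

|E| = 3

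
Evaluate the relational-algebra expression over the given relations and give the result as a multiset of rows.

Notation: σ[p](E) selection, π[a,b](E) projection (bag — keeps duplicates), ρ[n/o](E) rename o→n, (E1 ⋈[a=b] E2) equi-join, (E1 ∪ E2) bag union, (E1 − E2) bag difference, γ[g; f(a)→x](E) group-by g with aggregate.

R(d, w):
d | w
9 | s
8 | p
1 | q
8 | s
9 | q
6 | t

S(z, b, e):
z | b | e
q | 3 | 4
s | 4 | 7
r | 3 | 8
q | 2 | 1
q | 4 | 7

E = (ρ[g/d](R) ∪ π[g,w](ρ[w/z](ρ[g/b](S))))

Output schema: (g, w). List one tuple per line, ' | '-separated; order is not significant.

Row counts bottom-up:
  R → 6
  ρ[g/d](R) → 6
  S → 5
  ρ[g/b](S) → 5
  ρ[w/z](ρ[g/b](S)) → 5
  π[g,w](ρ[w/z](ρ[g/b](S))) → 5
  (ρ[g/d](R) ∪ π[g,w](ρ[w/z](ρ[g/b](S)))) → 11

== RESULT ==
g | w
1 | q
2 | q
3 | q
3 | r
4 | q
4 | s
6 | t
8 | p
8 | s
9 | q
9 | s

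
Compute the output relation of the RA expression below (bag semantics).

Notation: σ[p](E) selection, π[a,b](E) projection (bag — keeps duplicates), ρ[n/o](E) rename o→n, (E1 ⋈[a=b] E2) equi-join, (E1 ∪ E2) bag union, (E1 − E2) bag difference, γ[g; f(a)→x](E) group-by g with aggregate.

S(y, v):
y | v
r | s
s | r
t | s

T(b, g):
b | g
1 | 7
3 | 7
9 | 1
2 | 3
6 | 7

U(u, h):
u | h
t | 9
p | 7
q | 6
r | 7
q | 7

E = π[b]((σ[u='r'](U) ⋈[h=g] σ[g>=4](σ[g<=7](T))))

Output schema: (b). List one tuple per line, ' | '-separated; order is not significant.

Row counts bottom-up:
  U → 5
  σ[u='r'](U) → 1
  T → 5
  σ[g<=7](T) → 5
  σ[g>=4](σ[g<=7](T)) → 3
  (σ[u='r'](U) ⋈[h=g] σ[g>=4](σ[g<=7](T))) → 3
  π[b]((σ[u='r'](U) ⋈[h=g] σ[g>=4](σ[g<=7](T)))) → 3

== RESULT ==
b
1
3
6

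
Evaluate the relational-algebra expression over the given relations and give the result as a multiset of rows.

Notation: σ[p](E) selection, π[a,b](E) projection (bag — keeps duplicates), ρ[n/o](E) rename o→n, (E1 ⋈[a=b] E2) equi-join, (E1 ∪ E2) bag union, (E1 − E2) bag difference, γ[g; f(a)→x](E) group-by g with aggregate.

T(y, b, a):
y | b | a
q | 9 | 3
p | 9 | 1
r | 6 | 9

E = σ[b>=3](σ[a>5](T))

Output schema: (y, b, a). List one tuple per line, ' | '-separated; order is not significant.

Stepwise |·|:
  T → 3
  σ[a>5](T) → 1
  σ[b>=3](σ[a>5](T)) → 1

== RESULT ==
y | b | a
r | 6 | 9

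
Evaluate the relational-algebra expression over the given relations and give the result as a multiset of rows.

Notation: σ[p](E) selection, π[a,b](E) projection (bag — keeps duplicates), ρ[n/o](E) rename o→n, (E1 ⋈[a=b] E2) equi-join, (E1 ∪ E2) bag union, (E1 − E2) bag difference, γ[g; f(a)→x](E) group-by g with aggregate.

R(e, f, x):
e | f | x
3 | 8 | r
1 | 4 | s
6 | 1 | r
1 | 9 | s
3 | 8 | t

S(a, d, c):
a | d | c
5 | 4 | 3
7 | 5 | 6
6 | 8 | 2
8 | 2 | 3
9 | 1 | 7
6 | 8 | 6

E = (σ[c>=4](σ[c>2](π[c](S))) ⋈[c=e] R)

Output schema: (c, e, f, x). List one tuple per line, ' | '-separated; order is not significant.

Subexpression sizes:
  S → 6
  π[c](S) → 6
  σ[c>2](π[c](S)) → 5
  σ[c>=4](σ[c>2](π[c](S))) → 3
  R → 5
  (σ[c>=4](σ[c>2](π[c](S))) ⋈[c=e] R) → 2

== RESULT ==
c | e | f | x
6 | 6 | 1 | r
6 | 6 | 1 | r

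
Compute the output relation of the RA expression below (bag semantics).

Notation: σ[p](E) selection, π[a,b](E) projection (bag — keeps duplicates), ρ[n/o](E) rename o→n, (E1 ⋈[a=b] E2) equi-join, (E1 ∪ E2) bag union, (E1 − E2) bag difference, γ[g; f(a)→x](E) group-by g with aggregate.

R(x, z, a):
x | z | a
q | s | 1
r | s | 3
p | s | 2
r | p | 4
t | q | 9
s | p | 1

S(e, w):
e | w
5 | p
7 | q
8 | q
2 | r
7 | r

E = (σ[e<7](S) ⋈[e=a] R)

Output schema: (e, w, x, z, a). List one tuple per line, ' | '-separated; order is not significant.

Per-node cardinality:
  S → 5
  σ[e<7](S) → 2
  R → 6
  (σ[e<7](S) ⋈[e=a] R) → 1

== RESULT ==
e | w | x | z | a
2 | r | p | s | 2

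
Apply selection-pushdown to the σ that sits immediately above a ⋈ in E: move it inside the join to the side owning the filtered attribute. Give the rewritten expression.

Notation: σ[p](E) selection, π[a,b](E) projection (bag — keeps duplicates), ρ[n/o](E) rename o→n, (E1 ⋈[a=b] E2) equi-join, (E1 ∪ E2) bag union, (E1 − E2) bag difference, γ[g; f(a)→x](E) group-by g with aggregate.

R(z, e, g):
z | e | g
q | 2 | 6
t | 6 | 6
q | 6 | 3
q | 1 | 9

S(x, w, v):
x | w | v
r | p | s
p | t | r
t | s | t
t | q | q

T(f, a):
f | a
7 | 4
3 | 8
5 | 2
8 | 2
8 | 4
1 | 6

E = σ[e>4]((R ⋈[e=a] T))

σ filters on e, owned by the left side.
E' = (σ[e>4](R) ⋈[e=a] T)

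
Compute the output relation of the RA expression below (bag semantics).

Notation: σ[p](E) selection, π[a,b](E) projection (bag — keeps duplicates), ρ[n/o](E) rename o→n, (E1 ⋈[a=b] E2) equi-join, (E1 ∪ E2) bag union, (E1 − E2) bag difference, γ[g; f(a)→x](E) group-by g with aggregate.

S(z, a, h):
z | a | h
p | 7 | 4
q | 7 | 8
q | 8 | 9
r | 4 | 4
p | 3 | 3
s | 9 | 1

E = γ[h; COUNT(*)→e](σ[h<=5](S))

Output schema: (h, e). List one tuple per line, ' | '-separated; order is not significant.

Row counts bottom-up:
  S → 6
  σ[h<=5](S) → 4
  γ[h; COUNT(*)→e](σ[h<=5](S)) → 3

== RESULT ==
h | e
1 | 1
3 | 1
4 | 2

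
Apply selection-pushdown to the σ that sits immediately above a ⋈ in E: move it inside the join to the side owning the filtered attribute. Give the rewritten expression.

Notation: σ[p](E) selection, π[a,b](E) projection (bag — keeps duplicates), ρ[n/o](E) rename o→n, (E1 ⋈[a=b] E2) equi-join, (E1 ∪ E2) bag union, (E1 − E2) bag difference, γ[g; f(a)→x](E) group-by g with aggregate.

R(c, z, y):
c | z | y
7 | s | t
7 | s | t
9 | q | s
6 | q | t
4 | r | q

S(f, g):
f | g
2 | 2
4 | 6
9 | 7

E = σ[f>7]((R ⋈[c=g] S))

σ filters on f, owned by the right side.
E' = (R ⋈[c=g] σ[f>7](S))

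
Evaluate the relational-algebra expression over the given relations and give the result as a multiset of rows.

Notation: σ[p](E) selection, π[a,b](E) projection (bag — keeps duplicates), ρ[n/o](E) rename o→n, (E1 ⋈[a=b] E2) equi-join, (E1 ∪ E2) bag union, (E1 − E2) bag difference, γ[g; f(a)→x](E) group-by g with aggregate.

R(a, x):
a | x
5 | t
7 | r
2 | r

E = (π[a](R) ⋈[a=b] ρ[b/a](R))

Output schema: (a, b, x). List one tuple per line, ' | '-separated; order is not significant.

Per-node cardinality:
  R → 3
  π[a](R) → 3
  R → 3
  ρ[b/a](R) → 3
  (π[a](R) ⋈[a=b] ρ[b/a](R)) → 3

== RESULT ==
a | b | x
2 | 2 | r
5 | 5 | t
7 | 7 | r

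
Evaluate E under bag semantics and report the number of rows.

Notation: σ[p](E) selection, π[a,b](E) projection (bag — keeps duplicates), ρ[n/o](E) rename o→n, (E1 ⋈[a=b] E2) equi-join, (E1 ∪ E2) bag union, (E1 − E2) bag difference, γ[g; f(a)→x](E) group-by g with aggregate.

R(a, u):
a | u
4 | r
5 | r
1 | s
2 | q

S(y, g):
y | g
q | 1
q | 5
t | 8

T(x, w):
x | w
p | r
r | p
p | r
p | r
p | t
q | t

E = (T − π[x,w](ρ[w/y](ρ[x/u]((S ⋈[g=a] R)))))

Row counts bottom-up:
  T → 6
  S → 3
  R → 4
  (S ⋈[g=a] R) → 2
  ρ[x/u]((S ⋈[g=a] R)) → 2
  ρ[w/y](ρ[x/u]((S ⋈[g=a] R))) → 2
  π[x,w](ρ[w/y](ρ[x/u]((S ⋈[g=a] R)))) → 2
  (T − π[x,w](ρ[w/y](ρ[x/u]((S ⋈[g=a] R))))) → 6

|E| = 6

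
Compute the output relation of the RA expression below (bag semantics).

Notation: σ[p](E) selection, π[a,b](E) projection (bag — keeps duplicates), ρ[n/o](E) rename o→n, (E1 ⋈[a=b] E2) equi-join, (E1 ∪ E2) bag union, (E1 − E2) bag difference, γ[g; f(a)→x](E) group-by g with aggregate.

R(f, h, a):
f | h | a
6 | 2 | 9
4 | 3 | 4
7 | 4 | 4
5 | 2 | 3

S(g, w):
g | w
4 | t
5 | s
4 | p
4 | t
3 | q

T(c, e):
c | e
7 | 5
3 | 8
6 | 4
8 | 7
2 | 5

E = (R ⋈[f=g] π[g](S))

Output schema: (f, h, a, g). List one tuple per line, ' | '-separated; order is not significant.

Subexpression sizes:
  R → 4
  S → 5
  π[g](S) → 5
  (R ⋈[f=g] π[g](S)) → 4

== RESULT ==
f | h | a | g
4 | 3 | 4 | 4
4 | 3 | 4 | 4
4 | 3 | 4 | 4
5 | 2 | 3 | 5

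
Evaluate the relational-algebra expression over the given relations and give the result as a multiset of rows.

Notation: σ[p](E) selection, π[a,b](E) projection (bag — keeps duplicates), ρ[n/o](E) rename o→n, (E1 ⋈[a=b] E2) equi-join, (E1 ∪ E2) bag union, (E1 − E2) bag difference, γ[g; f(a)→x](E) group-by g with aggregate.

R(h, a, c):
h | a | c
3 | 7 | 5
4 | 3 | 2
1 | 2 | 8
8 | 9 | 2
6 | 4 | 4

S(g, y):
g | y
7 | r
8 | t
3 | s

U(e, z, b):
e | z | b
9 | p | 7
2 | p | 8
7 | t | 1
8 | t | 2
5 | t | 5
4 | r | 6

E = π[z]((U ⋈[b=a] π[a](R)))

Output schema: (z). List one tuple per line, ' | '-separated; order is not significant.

Stepwise |·|:
  U → 6
  R → 5
  π[a](R) → 5
  (U ⋈[b=a] π[a](R)) → 2
  π[z]((U ⋈[b=a] π[a](R))) → 2

== RESULT ==
z
p
t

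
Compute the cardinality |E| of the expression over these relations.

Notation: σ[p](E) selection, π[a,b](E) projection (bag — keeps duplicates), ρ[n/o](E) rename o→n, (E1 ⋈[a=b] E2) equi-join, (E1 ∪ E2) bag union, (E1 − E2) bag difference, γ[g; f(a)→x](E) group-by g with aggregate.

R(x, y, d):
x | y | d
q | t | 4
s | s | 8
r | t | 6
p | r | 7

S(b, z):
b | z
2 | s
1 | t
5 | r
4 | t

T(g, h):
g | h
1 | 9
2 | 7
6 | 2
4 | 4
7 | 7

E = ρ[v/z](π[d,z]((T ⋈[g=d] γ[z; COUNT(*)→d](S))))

Per-node cardinality:
  T → 5
  S → 4
  γ[z; COUNT(*)→d](S) → 3
  (T ⋈[g=d] γ[z; COUNT(*)→d](S)) → 3
  π[d,z]((T ⋈[g=d] γ[z; COUNT(*)→d](S))) → 3
  ρ[v/z](π[d,z]((T ⋈[g=d] γ[z; COUNT(*)→d](S)))) → 3

|E| = 3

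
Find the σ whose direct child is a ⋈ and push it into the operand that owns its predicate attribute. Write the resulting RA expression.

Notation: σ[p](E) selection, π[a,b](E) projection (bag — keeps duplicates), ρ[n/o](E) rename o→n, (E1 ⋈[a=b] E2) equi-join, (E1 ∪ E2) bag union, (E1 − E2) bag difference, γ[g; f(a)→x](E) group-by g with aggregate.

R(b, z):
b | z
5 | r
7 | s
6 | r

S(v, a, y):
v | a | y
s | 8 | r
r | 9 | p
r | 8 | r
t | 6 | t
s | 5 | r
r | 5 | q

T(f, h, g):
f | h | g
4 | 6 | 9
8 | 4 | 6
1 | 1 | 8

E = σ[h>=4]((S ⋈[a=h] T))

σ filters on h, owned by the right side.
E' = (S ⋈[a=h] σ[h>=4](T))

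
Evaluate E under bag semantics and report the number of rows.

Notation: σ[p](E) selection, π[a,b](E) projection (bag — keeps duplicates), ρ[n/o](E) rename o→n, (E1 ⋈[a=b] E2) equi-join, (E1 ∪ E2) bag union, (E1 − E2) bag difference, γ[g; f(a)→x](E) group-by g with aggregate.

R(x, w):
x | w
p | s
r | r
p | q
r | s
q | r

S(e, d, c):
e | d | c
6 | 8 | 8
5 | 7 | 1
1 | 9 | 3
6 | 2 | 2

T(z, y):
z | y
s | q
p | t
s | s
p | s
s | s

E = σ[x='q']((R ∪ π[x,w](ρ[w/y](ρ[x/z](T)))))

Stepwise |·|:
  R → 5
  T → 5
  ρ[x/z](T) → 5
  ρ[w/y](ρ[x/z](T)) → 5
  π[x,w](ρ[w/y](ρ[x/z](T))) → 5
  (R ∪ π[x,w](ρ[w/y](ρ[x/z](T)))) → 10
  σ[x='q']((R ∪ π[x,w](ρ[w/y](ρ[x/z](T))))) → 1

|E| = 1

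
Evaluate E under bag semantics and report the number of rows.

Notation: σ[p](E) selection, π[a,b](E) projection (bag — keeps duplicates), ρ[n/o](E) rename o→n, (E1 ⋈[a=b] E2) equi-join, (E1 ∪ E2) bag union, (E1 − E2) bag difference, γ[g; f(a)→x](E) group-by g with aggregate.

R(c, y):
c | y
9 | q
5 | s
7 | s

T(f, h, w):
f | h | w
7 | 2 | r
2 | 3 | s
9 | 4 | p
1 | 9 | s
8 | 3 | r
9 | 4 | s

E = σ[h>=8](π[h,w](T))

Row counts bottom-up:
  T → 6
  π[h,w](T) → 6
  σ[h>=8](π[h,w](T)) → 1

|E| = 1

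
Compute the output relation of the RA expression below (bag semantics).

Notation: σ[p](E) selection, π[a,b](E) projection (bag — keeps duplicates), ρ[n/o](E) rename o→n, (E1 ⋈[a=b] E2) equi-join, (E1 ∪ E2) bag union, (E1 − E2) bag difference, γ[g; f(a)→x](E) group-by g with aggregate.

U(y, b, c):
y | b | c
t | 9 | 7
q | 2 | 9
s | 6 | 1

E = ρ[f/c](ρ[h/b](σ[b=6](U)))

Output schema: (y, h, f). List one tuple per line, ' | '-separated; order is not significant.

Subexpression sizes:
  U → 3
  σ[b=6](U) → 1
  ρ[h/b](σ[b=6](U)) → 1
  ρ[f/c](ρ[h/b](σ[b=6](U))) → 1

== RESULT ==
y | h | f
s | 6 | 1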